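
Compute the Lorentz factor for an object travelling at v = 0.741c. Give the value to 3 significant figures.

γ ≈ 1.49

γ = 1/√(1 − β²) = 1/√(1 − 0.741²) = 1/√(0.45092) = 1.49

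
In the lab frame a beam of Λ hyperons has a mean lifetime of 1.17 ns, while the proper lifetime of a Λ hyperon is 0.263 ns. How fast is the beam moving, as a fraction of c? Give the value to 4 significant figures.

γ = Δt/τ₀ = 1.17/0.263 = 4.44867
β = √(1 − 1/γ²) = √(1 − 1/4.44867²) = 0.9744

β ≈ 0.9744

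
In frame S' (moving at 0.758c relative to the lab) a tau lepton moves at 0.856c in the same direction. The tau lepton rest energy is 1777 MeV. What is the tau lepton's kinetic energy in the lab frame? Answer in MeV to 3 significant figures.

u_lab = (0.856 + 0.758)/(1 + 0.856×0.758) = 0.978865
γ = 1/√(1 − 0.978865²) = 4.8898
K = (γ − 1)m₀c² = (4.8898 − 1) × 1777 = 3.8898 × 1777 = 6910 MeV

K ≈ 6910 MeV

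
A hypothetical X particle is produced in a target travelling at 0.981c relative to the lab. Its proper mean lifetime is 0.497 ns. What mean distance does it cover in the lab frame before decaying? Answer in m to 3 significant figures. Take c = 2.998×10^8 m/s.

γ = 1/√(1 − 0.981²) = 5.1544
Dilated lifetime: Δt = γτ₀ = 5.1544 × 0.497 ns = 2.5618 ns
d = vΔt = 0.981c × 2.5618 ns = 2.9410×10^8 m/s × 2.5618×10^-9 s = 0.753 m

d ≈ 0.753 m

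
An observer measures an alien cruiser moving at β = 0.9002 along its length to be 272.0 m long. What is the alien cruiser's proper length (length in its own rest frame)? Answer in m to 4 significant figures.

γ = 1/√(1 − 0.9002²) = 2.29633
L₀ = γL = 2.29633 × 272.0 = 624.6 m

L₀ ≈ 624.6 m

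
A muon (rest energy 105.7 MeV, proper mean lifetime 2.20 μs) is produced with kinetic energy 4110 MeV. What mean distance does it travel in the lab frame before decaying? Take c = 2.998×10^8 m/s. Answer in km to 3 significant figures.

γ = 1 + K/(m₀c²) = 1 + 4110/105.7 = 39.884
β = √(1 − 1/γ²) = 0.99969
Dilated lifetime: γτ₀ = 39.884 × 2.20 μs = 87.744 μs
d = βc·γτ₀ = 0.99969 × (2.998×10^8 m/s) × 8.7744×10^-5 s = 26.3 km

d ≈ 26.3 km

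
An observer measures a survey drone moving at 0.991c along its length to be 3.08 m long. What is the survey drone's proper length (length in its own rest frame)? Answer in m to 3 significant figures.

γ = 1/√(1 − 0.991²) = 7.4704
L₀ = γL = 7.4704 × 3.08 = 23.0 m

L₀ ≈ 23.0 m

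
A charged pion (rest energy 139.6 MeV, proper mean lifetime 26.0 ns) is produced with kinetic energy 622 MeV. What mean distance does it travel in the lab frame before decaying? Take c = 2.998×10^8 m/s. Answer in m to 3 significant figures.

γ = 1 + K/(m₀c²) = 1 + 622/139.6 = 5.4556
β = √(1 − 1/γ²) = 0.98306
Dilated lifetime: γτ₀ = 5.4556 × 26.0 ns = 141.85 ns
d = βc·γτ₀ = 0.98306 × (2.998×10^8 m/s) × 1.4185×10^-7 s = 41.8 m

d ≈ 41.8 m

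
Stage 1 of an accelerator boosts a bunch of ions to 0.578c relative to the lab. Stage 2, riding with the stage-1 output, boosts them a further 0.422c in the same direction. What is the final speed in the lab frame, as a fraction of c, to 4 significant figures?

Compose boost 2: (0.422 + 0.578)/(1 + 0.422×0.578) = 1.000/1.24392 = 0.8039

u ≈ 0.8039c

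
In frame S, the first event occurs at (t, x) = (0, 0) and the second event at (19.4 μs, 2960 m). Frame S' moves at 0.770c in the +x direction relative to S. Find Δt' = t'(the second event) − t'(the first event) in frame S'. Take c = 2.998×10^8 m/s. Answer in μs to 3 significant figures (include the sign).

Δt' ≈ 18.5 μs

γ = 1/√(1 − 0.770²) = 1.5673
Δt' = γ(Δt − vΔx/c²) = 1.5673 × (19.4 μs − 0.770×2960 m / (2.998×10^8 m/s))
= 1.5673 × (11.798 μs) = 18.5 μs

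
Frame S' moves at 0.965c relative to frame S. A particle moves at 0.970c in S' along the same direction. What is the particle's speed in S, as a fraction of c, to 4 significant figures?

Relativistic velocity addition: u = (u' + v)/(1 + u'v/c²)
= (0.970 + 0.965)/(1 + 0.970×0.965) = 1.935/1.93605 = 0.9995

u ≈ 0.9995c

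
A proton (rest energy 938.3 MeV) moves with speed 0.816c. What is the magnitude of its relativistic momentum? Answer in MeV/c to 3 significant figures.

γ = 1/√(1 − 0.816²) = 1.7299
p = γβm₀c = 1.7299 × 0.816 × 938.3 MeV/c = 1320 MeV/c

p ≈ 1320 MeV/c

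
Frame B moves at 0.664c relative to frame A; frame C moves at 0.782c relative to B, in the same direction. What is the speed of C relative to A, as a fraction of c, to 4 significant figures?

u ≈ 0.9518c

Compose boost 2: (0.782 + 0.664)/(1 + 0.782×0.664) = 1.446/1.51925 = 0.9518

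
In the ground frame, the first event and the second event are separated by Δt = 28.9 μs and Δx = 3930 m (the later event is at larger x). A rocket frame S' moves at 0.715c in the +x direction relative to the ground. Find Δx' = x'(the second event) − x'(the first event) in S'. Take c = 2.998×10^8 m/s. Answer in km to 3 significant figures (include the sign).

γ = 1/√(1 − 0.715²) = 1.4304
Δx' = γ(Δx − vΔt) = 1.4304 × (3930 m − 0.715×(2.998×10^8 m/s)×28.9×10^-6 s)
= 1.4304 × (-2264.9 m) = -3.24 km

Δx' ≈ -3.24 km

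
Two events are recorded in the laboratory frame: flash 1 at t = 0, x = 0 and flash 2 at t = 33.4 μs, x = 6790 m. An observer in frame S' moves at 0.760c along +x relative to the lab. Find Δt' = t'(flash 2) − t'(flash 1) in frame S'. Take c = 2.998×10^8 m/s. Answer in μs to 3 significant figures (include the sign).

γ = 1/√(1 − 0.760²) = 1.5386
Δt' = γ(Δt − vΔx/c²) = 1.5386 × (33.4 μs − 0.760×6790 m / (2.998×10^8 m/s))
= 1.5386 × (16.187 μs) = 24.9 μs

Δt' ≈ 24.9 μs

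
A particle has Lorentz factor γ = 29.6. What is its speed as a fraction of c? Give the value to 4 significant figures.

β ≈ 0.9994

β = √(1 − 1/γ²) = √(1 − 1/29.6²) = √(0.998859) = 0.9994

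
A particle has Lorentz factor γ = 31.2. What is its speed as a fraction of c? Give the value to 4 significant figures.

β ≈ 0.9995

β = √(1 − 1/γ²) = √(1 − 1/31.2²) = √(0.998973) = 0.9995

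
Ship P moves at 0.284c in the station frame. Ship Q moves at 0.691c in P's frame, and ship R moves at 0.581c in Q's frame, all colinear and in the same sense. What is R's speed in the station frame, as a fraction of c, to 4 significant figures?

u ≈ 0.9474c

Compose boost 2: (0.691 + 0.284)/(1 + 0.691×0.284) = 0.9750/1.19624 = 0.815051
Compose boost 3: (0.581 + 0.815051)/(1 + 0.581×0.815051) = 1.39605/1.47354 = 0.9474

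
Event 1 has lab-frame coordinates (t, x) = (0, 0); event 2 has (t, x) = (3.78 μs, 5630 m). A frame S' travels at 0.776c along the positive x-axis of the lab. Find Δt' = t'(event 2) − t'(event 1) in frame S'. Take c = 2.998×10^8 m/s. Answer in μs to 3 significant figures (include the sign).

Δt' ≈ -17.1 μs

γ = 1/√(1 − 0.776²) = 1.5855
Δt' = γ(Δt − vΔx/c²) = 1.5855 × (3.78 μs − 0.776×5630 m / (2.998×10^8 m/s))
= 1.5855 × (-10.793 μs) = -17.1 μs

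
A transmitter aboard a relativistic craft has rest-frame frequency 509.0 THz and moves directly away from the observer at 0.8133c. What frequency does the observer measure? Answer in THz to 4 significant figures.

Relativistic Doppler: f_obs = f_src √((1−β)/(1+β))
= 509.0 × √(0.186700/1.81330) = 509.0 × 0.320876 = 163.3 THz

f_obs ≈ 163.3 THz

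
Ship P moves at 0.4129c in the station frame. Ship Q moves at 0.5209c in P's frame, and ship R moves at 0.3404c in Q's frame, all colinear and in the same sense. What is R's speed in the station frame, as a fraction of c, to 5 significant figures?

Compose boost 2: (0.5209 + 0.4129)/(1 + 0.5209×0.4129) = 0.93380/1.215080 = 0.7685093
Compose boost 3: (0.3404 + 0.7685093)/(1 + 0.3404×0.7685093) = 1.108909/1.261601 = 0.87897

u ≈ 0.87897c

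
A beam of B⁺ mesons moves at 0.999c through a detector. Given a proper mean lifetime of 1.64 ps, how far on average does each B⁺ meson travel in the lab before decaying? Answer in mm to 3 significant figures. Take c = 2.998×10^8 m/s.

γ = 1/√(1 − 0.999²) = 22.366
Dilated lifetime: Δt = γτ₀ = 22.366 × 1.64 ps = 36.681 ps
d = vΔt = 0.999c × 36.681 ps = 2.9950×10^8 m/s × 3.6681×10^-11 s = 11.0 mm

d ≈ 11.0 mm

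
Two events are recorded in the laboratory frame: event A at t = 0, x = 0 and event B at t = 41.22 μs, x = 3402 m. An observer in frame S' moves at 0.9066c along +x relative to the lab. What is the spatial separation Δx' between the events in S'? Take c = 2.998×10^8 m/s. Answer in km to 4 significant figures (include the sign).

Δx' ≈ -18.49 km

γ = 1/√(1 − 0.9066²) = 2.36972
Δx' = γ(Δx − vΔt) = 2.36972 × (3402 m − 0.9066×(2.998×10^8 m/s)×41.22×10^-6 s)
= 2.36972 × (-7801.54 m) = -18.49 km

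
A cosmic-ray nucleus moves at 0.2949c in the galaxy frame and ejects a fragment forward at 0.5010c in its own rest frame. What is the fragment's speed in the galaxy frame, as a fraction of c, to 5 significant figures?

u ≈ 0.69345c

Compose boost 2: (0.5010 + 0.2949)/(1 + 0.5010×0.2949) = 0.79590/1.147745 = 0.69345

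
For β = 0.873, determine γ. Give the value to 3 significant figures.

γ = 1/√(1 − β²) = 1/√(1 − 0.873²) = 1/√(0.23787) = 2.05

γ ≈ 2.05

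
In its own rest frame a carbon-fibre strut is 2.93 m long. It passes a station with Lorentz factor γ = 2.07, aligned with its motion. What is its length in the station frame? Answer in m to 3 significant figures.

L ≈ 1.42 m

γ = 2.07 (given)
Length contraction: L = L₀/γ = 2.93/2.07 = 1.42 m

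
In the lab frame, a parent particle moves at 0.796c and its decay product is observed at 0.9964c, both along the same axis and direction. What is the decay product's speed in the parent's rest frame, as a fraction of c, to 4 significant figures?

Inverse velocity addition: u' = (u − v)/(1 − uv/c²)
= (0.9964 − 0.796)/(1 − 0.9964×0.796) = 0.2004/0.206866 = 0.9687

u' ≈ 0.9687c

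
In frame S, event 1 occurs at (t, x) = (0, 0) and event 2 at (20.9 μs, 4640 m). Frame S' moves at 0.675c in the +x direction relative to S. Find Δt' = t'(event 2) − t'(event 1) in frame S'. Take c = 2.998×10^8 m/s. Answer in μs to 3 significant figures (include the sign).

Δt' ≈ 14.2 μs

γ = 1/√(1 − 0.675²) = 1.3553
Δt' = γ(Δt − vΔx/c²) = 1.3553 × (20.9 μs − 0.675×4640 m / (2.998×10^8 m/s))
= 1.3553 × (10.453 μs) = 14.2 μs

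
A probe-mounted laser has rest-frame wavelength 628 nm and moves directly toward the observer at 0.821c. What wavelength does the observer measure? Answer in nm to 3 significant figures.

λ_obs ≈ 197 nm

Relativistic Doppler: λ_obs = λ_src √((1−β)/(1+β))
= 628 × √(0.17900/1.8210) = 628 × 0.31352 = 197 nm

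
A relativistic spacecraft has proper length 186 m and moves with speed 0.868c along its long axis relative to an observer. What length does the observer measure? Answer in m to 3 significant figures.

γ = 1/√(1 − 0.868²) = 2.0138
Length contraction: L = L₀/γ = 186/2.0138 = 92.4 m

L ≈ 92.4 m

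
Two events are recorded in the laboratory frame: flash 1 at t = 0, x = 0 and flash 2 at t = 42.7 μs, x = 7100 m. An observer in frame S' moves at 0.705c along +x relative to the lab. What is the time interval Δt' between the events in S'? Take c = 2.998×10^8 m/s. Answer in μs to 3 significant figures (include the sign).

γ = 1/√(1 − 0.705²) = 1.4100
Δt' = γ(Δt − vΔx/c²) = 1.4100 × (42.7 μs − 0.705×7100 m / (2.998×10^8 m/s))
= 1.4100 × (26.004 μs) = 36.7 μs

Δt' ≈ 36.7 μs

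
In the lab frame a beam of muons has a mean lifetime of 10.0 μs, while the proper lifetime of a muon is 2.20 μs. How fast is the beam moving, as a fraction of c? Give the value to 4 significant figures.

γ = Δt/τ₀ = 10.0/2.20 = 4.54545
β = √(1 − 1/γ²) = √(1 − 1/4.54545²) = 0.9755

β ≈ 0.9755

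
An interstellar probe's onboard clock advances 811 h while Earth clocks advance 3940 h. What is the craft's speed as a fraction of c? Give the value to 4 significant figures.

β ≈ 0.9786

γ = Δt/τ₀ = 3940/811 = 4.85820
β = √(1 − 1/γ²) = √(1 − 1/4.85820²) = 0.9786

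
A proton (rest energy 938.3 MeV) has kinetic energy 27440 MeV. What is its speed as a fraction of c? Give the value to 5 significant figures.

γ = 1 + K/(m₀c²) = 1 + 27440/938.3 = 30.24438
β = √(1 − 1/γ²) = 0.99945

β ≈ 0.99945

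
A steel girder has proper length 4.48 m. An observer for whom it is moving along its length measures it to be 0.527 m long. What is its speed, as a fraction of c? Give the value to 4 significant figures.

β ≈ 0.9931

γ = L₀/L = 4.48/0.527 = 8.50095
β = √(1 − 1/γ²) = 0.9931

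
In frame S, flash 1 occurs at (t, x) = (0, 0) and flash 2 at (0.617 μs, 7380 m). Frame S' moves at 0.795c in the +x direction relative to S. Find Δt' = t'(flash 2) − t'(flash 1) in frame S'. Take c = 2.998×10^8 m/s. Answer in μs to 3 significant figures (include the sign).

γ = 1/√(1 − 0.795²) = 1.6485
Δt' = γ(Δt − vΔx/c²) = 1.6485 × (0.617 μs − 0.795×7380 m / (2.998×10^8 m/s))
= 1.6485 × (-18.953 μs) = -31.2 μs

Δt' ≈ -31.2 μs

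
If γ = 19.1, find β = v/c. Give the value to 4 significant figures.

β ≈ 0.9986

β = √(1 − 1/γ²) = √(1 − 1/19.1²) = √(0.997259) = 0.9986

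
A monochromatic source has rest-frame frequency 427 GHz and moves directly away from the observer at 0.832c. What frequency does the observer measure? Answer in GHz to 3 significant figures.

Relativistic Doppler: f_obs = f_src √((1−β)/(1+β))
= 427 × √(0.16800/1.8320) = 427 × 0.30283 = 129 GHz

f_obs ≈ 129 GHz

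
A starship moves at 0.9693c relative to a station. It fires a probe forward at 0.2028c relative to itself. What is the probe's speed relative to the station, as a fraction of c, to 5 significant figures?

Relativistic velocity addition: u = (u' + v)/(1 + u'v/c²)
= (0.2028 + 0.9693)/(1 + 0.2028×0.9693) = 1.1721/1.196574 = 0.97955

u ≈ 0.97955c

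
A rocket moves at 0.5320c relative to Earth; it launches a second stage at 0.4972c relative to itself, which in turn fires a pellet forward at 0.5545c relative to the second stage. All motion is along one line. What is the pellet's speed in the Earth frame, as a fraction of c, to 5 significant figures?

u ≈ 0.94288c

Compose boost 2: (0.4972 + 0.5320)/(1 + 0.4972×0.5320) = 1.0292/1.264510 = 0.8139119
Compose boost 3: (0.5545 + 0.8139119)/(1 + 0.5545×0.8139119) = 1.368412/1.451314 = 0.94288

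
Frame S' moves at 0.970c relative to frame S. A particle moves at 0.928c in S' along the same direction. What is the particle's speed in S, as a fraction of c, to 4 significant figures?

Relativistic velocity addition: u = (u' + v)/(1 + u'v/c²)
= (0.928 + 0.970)/(1 + 0.928×0.970) = 1.898/1.90016 = 0.9989

u ≈ 0.9989c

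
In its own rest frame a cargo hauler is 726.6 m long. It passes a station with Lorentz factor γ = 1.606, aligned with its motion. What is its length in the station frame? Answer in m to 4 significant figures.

L ≈ 452.4 m

γ = 1.606 (given)
Length contraction: L = L₀/γ = 726.6/1.606 = 452.4 m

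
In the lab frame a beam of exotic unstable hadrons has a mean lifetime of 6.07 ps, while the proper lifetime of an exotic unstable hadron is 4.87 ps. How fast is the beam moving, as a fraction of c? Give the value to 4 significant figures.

γ = Δt/τ₀ = 6.07/4.87 = 1.24641
β = √(1 − 1/γ²) = √(1 − 1/1.24641²) = 0.5969

β ≈ 0.5969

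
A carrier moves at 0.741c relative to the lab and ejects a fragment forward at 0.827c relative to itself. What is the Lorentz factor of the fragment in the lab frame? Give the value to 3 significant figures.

u_lab = (0.827 + 0.741)/(1 + 0.827×0.741) = 1.568/1.61281 = 0.972218
γ = 1/√(1 − 0.972218²) = 4.27

γ ≈ 4.27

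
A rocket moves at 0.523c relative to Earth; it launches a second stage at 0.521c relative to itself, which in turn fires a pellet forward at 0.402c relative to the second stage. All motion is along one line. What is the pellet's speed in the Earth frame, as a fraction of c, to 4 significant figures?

u ≈ 0.9193c

Compose boost 2: (0.521 + 0.523)/(1 + 0.521×0.523) = 1.044/1.27248 = 0.820443
Compose boost 3: (0.402 + 0.820443)/(1 + 0.402×0.820443) = 1.22244/1.32982 = 0.9193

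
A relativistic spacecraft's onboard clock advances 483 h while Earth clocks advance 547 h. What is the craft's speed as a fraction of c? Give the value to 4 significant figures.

γ = Δt/τ₀ = 547/483 = 1.13251
β = √(1 − 1/γ²) = √(1 − 1/1.13251²) = 0.4694

β ≈ 0.4694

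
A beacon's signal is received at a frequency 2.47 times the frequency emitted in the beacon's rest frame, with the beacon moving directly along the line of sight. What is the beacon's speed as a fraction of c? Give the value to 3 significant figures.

β ≈ 0.718

f_obs/f_src = √((1+β)/(1−β)) = 2.47  ⇒  (1+β)/(1−β) = 6.1009
β = |1 − D²|/(1 + D²) = |1 − 6.1009|/(1 + 6.1009) = 0.718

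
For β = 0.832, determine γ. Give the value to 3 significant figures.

γ = 1/√(1 − β²) = 1/√(1 − 0.832²) = 1/√(0.30778) = 1.80

γ ≈ 1.80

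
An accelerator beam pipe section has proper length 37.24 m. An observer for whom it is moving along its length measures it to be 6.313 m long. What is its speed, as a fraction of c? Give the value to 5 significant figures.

β ≈ 0.98553

γ = L₀/L = 37.24/6.313 = 5.898939
β = √(1 − 1/γ²) = 0.98553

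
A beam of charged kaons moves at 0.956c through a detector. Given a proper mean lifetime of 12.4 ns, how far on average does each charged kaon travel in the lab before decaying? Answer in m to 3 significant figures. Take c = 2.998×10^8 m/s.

d ≈ 12.1 m

γ = 1/√(1 − 0.956²) = 3.4087
Dilated lifetime: Δt = γτ₀ = 3.4087 × 12.4 ns = 42.268 ns
d = vΔt = 0.956c × 42.268 ns = 2.8661×10^8 m/s × 4.2268×10^-8 s = 12.1 m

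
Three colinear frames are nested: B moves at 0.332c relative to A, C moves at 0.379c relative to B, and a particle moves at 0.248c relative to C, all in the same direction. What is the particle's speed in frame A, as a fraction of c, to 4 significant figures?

Compose boost 2: (0.379 + 0.332)/(1 + 0.379×0.332) = 0.7110/1.12583 = 0.631535
Compose boost 3: (0.248 + 0.631535)/(1 + 0.248×0.631535) = 0.879535/1.15662 = 0.7604

u ≈ 0.7604c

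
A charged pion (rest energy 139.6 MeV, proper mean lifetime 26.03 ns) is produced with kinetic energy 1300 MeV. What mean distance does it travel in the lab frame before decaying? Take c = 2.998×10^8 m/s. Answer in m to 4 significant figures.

d ≈ 80.10 m

γ = 1 + K/(m₀c²) = 1 + 1300/139.6 = 10.3123
β = √(1 − 1/γ²) = 0.995287
Dilated lifetime: γτ₀ = 10.3123 × 26.03 ns = 268.430 ns
d = βc·γτ₀ = 0.995287 × (2.998×10^8 m/s) × 2.68430×10^-7 s = 80.10 m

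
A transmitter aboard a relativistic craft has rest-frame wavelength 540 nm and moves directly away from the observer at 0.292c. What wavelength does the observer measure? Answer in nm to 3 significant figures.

λ_obs ≈ 729 nm

Relativistic Doppler: λ_obs = λ_src √((1+β)/(1−β))
= 540 × √(1.2920/0.70800) = 540 × 1.3509 = 729 nm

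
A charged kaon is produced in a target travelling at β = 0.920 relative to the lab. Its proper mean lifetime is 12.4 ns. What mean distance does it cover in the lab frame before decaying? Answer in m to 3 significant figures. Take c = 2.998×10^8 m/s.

d ≈ 8.73 m

γ = 1/√(1 − 0.920²) = 2.5516
Dilated lifetime: Δt = γτ₀ = 2.5516 × 12.4 ns = 31.639 ns
d = vΔt = 0.920c × 31.639 ns = 2.7582×10^8 m/s × 3.1639×10^-8 s = 8.73 m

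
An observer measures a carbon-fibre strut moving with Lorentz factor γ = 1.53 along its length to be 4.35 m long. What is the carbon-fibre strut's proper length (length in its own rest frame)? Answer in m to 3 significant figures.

γ = 1.53 (given)
L₀ = γL = 1.53 × 4.35 = 6.66 m

L₀ ≈ 6.66 m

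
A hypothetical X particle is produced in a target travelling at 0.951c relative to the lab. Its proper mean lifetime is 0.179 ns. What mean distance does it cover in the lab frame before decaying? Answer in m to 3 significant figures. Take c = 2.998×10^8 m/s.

d ≈ 0.165 m

γ = 1/√(1 − 0.951²) = 3.2342
Dilated lifetime: Δt = γτ₀ = 3.2342 × 0.179 ns = 0.57893 ns
d = vΔt = 0.951c × 0.57893 ns = 2.8511×10^8 m/s × 5.7893×10^-10 s = 0.165 m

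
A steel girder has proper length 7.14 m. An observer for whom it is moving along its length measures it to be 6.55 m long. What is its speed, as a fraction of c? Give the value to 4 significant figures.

β ≈ 0.3980

γ = L₀/L = 7.14/6.55 = 1.09008
β = √(1 − 1/γ²) = 0.3980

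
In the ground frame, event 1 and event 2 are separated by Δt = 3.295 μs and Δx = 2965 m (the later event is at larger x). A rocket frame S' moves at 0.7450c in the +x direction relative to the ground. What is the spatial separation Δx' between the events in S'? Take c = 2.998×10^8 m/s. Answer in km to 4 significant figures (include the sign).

γ = 1/√(1 − 0.7450²) = 1.49911
Δx' = γ(Δx − vΔt) = 1.49911 × (2965 m − 0.7450×(2.998×10^8 m/s)×3.295×10^-6 s)
= 1.49911 × (2229.06 m) = 3.342 km

Δx' ≈ 3.342 km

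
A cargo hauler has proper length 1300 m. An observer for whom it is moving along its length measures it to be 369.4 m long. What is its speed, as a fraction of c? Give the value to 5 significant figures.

β ≈ 0.95878

γ = L₀/L = 1300/369.4 = 3.519220
β = √(1 − 1/γ²) = 0.95878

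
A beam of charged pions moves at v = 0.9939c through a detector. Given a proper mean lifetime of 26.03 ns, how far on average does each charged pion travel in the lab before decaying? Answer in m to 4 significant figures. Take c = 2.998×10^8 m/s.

γ = 1/√(1 − 0.9939²) = 9.06741
Dilated lifetime: Δt = γτ₀ = 9.06741 × 26.03 ns = 236.025 ns
d = vΔt = 0.9939c × 236.025 ns = 2.97971×10^8 m/s × 2.36025×10^-7 s = 70.33 m

d ≈ 70.33 m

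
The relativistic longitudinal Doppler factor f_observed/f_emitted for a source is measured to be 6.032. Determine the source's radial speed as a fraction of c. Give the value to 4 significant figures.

β ≈ 0.9465

f_obs/f_src = √((1+β)/(1−β)) = 6.032  ⇒  (1+β)/(1−β) = 36.3850
β = |1 − D²|/(1 + D²) = |1 − 36.3850|/(1 + 36.3850) = 0.9465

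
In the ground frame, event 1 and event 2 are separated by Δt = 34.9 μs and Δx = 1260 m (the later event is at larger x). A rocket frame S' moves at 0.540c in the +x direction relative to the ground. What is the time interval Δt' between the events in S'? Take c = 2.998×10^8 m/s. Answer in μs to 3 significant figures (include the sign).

γ = 1/√(1 − 0.540²) = 1.1881
Δt' = γ(Δt − vΔx/c²) = 1.1881 × (34.9 μs − 0.540×1260 m / (2.998×10^8 m/s))
= 1.1881 × (32.630 μs) = 38.8 μs

Δt' ≈ 38.8 μs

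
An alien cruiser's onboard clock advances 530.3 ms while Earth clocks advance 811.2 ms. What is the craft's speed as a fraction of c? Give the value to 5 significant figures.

β ≈ 0.75673

γ = Δt/τ₀ = 811.2/530.3 = 1.529700
β = √(1 − 1/γ²) = √(1 − 1/1.529700²) = 0.75673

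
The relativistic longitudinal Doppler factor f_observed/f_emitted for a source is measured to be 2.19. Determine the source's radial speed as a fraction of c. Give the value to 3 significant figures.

β ≈ 0.655

f_obs/f_src = √((1+β)/(1−β)) = 2.19  ⇒  (1+β)/(1−β) = 4.7961
β = |1 − D²|/(1 + D²) = |1 − 4.7961|/(1 + 4.7961) = 0.655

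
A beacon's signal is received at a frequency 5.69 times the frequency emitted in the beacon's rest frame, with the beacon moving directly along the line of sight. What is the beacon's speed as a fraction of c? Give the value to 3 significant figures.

f_obs/f_src = √((1+β)/(1−β)) = 5.69  ⇒  (1+β)/(1−β) = 32.376
β = |1 − D²|/(1 + D²) = |1 − 32.376|/(1 + 32.376) = 0.940

β ≈ 0.940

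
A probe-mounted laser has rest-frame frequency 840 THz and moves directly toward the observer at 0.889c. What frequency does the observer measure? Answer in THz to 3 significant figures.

f_obs ≈ 3470 THz

Relativistic Doppler: f_obs = f_src √((1+β)/(1−β))
= 840 × √(1.8890/0.11100) = 840 × 4.1253 = 3470 THz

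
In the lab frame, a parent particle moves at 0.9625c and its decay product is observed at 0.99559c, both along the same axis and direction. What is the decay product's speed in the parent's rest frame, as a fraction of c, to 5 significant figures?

Inverse velocity addition: u' = (u − v)/(1 − uv/c²)
= (0.99559 − 0.9625)/(1 − 0.99559×0.9625) = 0.033090/0.04174462 = 0.79268

u' ≈ 0.79268c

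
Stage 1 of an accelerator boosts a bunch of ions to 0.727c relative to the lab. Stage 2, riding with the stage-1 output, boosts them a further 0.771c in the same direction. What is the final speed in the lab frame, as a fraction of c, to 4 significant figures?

Compose boost 2: (0.771 + 0.727)/(1 + 0.771×0.727) = 1.498/1.56052 = 0.9599

u ≈ 0.9599c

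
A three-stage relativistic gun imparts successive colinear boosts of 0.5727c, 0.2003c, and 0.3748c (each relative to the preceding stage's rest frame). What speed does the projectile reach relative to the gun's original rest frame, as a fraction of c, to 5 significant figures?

Compose boost 2: (0.2003 + 0.5727)/(1 + 0.2003×0.5727) = 0.77300/1.114712 = 0.6934528
Compose boost 3: (0.3748 + 0.6934528)/(1 + 0.3748×0.6934528) = 1.068253/1.259906 = 0.84788

u ≈ 0.84788c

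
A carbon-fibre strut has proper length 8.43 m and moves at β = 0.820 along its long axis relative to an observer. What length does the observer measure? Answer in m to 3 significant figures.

L ≈ 4.83 m

γ = 1/√(1 − 0.820²) = 1.7471
Length contraction: L = L₀/γ = 8.43/1.7471 = 4.83 m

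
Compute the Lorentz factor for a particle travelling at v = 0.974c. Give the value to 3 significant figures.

γ = 1/√(1 − β²) = 1/√(1 − 0.974²) = 1/√(0.051324) = 4.41

γ ≈ 4.41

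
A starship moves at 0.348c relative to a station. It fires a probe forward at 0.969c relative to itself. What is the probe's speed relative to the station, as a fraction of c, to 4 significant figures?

u ≈ 0.9849c

Relativistic velocity addition: u = (u' + v)/(1 + u'v/c²)
= (0.969 + 0.348)/(1 + 0.969×0.348) = 1.317/1.33721 = 0.9849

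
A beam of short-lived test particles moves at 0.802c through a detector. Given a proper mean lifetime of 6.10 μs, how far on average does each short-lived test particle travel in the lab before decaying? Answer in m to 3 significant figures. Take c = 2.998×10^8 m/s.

d ≈ 2460 m

γ = 1/√(1 − 0.802²) = 1.6741
Dilated lifetime: Δt = γτ₀ = 1.6741 × 6.10 μs = 10.212 μs
d = vΔt = 0.802c × 10.212 μs = 2.4044×10^8 m/s × 1.0212×10^-5 s = 2460 m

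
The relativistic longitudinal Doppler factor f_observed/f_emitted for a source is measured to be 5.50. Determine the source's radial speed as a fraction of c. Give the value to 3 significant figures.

f_obs/f_src = √((1+β)/(1−β)) = 5.50  ⇒  (1+β)/(1−β) = 30.250
β = |1 − D²|/(1 + D²) = |1 − 30.250|/(1 + 30.250) = 0.936

β ≈ 0.936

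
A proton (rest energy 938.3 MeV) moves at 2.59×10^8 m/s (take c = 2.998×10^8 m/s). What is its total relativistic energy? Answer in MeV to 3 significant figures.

E ≈ 1860 MeV

β = v/c = 2.59×10^8 / 2.998×10^8 = 0.86391
γ = 1/√(1 − 0.86391²) = 1.9855
E = γm₀c² = 1.9855 × 938.3 MeV = 1860 MeV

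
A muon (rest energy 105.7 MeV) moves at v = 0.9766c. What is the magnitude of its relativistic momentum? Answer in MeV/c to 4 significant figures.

p ≈ 480.0 MeV/c

γ = 1/√(1 − 0.9766²) = 4.64978
p = γβm₀c = 4.64978 × 0.9766 × 105.7 MeV/c = 480.0 MeV/c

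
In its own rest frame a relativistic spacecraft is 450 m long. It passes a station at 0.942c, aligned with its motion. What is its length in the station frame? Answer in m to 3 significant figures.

γ = 1/√(1 − 0.942²) = 2.9796
Length contraction: L = L₀/γ = 450/2.9796 = 151 m

L ≈ 151 m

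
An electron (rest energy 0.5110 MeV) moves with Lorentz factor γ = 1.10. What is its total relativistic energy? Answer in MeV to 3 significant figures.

γ = 1.10 (given)
E = γm₀c² = 1.10 × 0.5110 MeV = 0.562 MeV

E ≈ 0.562 MeV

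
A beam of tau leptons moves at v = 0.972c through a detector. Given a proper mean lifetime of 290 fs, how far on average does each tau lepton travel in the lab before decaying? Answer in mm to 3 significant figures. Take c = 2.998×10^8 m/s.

γ = 1/√(1 − 0.972²) = 4.2557
Dilated lifetime: Δt = γτ₀ = 4.2557 × 290 fs = 1234.1 fs
d = vΔt = 0.972c × 1234.1 fs = 2.9141×10^8 m/s × 1.2341×10^-12 s = 0.360 mm

d ≈ 0.360 mm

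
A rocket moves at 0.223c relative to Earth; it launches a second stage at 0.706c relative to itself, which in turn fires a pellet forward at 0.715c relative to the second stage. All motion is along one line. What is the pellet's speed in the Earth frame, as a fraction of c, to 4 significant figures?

u ≈ 0.9643c

Compose boost 2: (0.706 + 0.223)/(1 + 0.706×0.223) = 0.9290/1.15744 = 0.802635
Compose boost 3: (0.715 + 0.802635)/(1 + 0.715×0.802635) = 1.51763/1.57388 = 0.9643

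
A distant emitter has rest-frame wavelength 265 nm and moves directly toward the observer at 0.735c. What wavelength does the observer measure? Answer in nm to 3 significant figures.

λ_obs ≈ 104 nm

Relativistic Doppler: λ_obs = λ_src √((1−β)/(1+β))
= 265 × √(0.26500/1.7350) = 265 × 0.39082 = 104 nm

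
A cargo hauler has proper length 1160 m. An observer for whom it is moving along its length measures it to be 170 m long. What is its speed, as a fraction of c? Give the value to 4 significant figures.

β ≈ 0.9892

γ = L₀/L = 1160/170 = 6.82353
β = √(1 − 1/γ²) = 0.9892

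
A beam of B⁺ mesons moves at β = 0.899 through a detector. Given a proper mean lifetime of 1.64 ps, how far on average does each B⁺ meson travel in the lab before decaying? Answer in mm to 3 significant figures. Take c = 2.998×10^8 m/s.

γ = 1/√(1 − 0.899²) = 2.2834
Dilated lifetime: Δt = γτ₀ = 2.2834 × 1.64 ps = 3.7447 ps
d = vΔt = 0.899c × 3.7447 ps = 2.6952×10^8 m/s × 3.7447×10^-12 s = 1.01 mm

d ≈ 1.01 mm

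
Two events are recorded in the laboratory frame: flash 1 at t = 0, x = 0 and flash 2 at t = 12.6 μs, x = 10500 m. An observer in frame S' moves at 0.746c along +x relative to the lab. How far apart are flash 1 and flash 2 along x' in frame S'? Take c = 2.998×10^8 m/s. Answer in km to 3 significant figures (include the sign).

Δx' ≈ 11.5 km

γ = 1/√(1 − 0.746²) = 1.5016
Δx' = γ(Δx − vΔt) = 1.5016 × (10500 m − 0.746×(2.998×10^8 m/s)×12.6×10^-6 s)
= 1.5016 × (7682.0 m) = 11.5 km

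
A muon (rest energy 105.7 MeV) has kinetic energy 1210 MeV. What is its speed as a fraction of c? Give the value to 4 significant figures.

β ≈ 0.9968

γ = 1 + K/(m₀c²) = 1 + 1210/105.7 = 12.4475
β = √(1 − 1/γ²) = 0.9968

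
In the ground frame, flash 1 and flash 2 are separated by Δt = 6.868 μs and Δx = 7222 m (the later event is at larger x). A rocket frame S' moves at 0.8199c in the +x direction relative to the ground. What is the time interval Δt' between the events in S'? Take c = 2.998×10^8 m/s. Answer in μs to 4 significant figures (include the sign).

Δt' ≈ -22.50 μs

γ = 1/√(1 − 0.8199²) = 1.74670
Δt' = γ(Δt − vΔx/c²) = 1.74670 × (6.868 μs − 0.8199×7222 m / (2.998×10^8 m/s))
= 1.74670 × (-12.8829 μs) = -22.50 μs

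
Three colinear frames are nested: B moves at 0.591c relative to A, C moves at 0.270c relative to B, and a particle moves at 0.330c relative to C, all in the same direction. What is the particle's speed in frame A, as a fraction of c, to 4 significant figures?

u ≈ 0.8614c

Compose boost 2: (0.270 + 0.591)/(1 + 0.270×0.591) = 0.8610/1.15957 = 0.742517
Compose boost 3: (0.330 + 0.742517)/(1 + 0.330×0.742517) = 1.07252/1.24503 = 0.8614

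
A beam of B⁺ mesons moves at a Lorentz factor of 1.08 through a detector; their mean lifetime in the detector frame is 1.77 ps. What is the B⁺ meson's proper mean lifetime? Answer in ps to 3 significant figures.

τ₀ ≈ 1.64 ps

γ = 1.08 (given)
Proper time: τ₀ = Δt/γ = 1.77/1.08 = 1.64 ps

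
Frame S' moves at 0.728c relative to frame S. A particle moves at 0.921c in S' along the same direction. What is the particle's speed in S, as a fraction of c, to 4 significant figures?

Relativistic velocity addition: u = (u' + v)/(1 + u'v/c²)
= (0.921 + 0.728)/(1 + 0.921×0.728) = 1.649/1.67049 = 0.9871

u ≈ 0.9871c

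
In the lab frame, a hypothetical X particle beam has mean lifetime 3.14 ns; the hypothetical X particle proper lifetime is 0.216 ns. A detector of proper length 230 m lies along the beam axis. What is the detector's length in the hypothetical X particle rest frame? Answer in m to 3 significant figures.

L ≈ 15.8 m

Time dilation ⇒ γ = Δt/τ₀ = 3.14/0.216 = 14.537
Length contraction: L = L₀/γ = 230/14.537 = 15.8 m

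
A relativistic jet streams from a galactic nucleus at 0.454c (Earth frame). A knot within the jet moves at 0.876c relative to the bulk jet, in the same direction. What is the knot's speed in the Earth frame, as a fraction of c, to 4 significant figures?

Relativistic velocity addition: u = (u' + v)/(1 + u'v/c²)
= (0.876 + 0.454)/(1 + 0.876×0.454) = 1.330/1.39770 = 0.9516

u ≈ 0.9516c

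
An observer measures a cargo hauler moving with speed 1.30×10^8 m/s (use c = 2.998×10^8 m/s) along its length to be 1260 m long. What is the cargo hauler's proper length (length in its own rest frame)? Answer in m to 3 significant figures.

β = v/c = 1.30×10^8 / 2.998×10^8 = 0.43362
γ = 1/√(1 − 0.43362²) = 1.1098
L₀ = γL = 1.1098 × 1260 = 1400 m

L₀ ≈ 1400 m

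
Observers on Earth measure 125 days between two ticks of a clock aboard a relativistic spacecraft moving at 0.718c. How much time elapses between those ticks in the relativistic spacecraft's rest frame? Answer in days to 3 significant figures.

γ = 1/√(1 − 0.718²) = 1.4367
Proper time: τ₀ = Δt/γ = 125/1.4367 = 87.0 days

τ₀ ≈ 87.0 days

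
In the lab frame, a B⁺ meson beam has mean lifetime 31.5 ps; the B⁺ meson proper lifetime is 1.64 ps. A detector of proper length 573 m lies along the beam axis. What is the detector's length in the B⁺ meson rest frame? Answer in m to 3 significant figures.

Time dilation ⇒ γ = Δt/τ₀ = 31.5/1.64 = 19.207
Length contraction: L = L₀/γ = 573/19.207 = 29.8 m

L ≈ 29.8 m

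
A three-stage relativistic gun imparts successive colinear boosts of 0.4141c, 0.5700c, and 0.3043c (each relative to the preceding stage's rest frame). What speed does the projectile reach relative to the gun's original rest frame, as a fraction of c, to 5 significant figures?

Compose boost 2: (0.5700 + 0.4141)/(1 + 0.5700×0.4141) = 0.98410/1.236037 = 0.7961736
Compose boost 3: (0.3043 + 0.7961736)/(1 + 0.3043×0.7961736) = 1.100474/1.242276 = 0.88585

u ≈ 0.88585c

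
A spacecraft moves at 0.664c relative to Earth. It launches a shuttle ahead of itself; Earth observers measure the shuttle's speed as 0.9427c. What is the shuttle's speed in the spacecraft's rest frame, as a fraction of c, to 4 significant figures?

u' ≈ 0.7451c

Inverse velocity addition: u' = (u − v)/(1 − uv/c²)
= (0.9427 − 0.664)/(1 − 0.9427×0.664) = 0.2787/0.374047 = 0.7451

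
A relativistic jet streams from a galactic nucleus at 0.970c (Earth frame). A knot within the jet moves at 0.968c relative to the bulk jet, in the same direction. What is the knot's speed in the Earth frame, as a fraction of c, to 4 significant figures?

Relativistic velocity addition: u = (u' + v)/(1 + u'v/c²)
= (0.968 + 0.970)/(1 + 0.968×0.970) = 1.938/1.93896 = 0.9995

u ≈ 0.9995c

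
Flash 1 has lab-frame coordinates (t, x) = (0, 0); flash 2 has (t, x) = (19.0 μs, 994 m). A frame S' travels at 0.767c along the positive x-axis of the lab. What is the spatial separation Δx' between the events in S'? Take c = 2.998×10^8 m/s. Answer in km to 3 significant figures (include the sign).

γ = 1/√(1 − 0.767²) = 1.5585
Δx' = γ(Δx − vΔt) = 1.5585 × (994 m − 0.767×(2.998×10^8 m/s)×19.0×10^-6 s)
= 1.5585 × (-3375.0 m) = -5.26 km

Δx' ≈ -5.26 km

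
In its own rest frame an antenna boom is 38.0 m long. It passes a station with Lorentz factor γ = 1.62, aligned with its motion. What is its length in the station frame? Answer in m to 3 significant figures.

γ = 1.62 (given)
Length contraction: L = L₀/γ = 38.0/1.62 = 23.5 m

L ≈ 23.5 m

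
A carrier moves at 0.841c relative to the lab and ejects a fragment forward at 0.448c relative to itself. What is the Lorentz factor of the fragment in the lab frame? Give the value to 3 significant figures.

u_lab = (0.448 + 0.841)/(1 + 0.448×0.841) = 1.289/1.37677 = 0.936251
γ = 1/√(1 − 0.936251²) = 2.85

γ ≈ 2.85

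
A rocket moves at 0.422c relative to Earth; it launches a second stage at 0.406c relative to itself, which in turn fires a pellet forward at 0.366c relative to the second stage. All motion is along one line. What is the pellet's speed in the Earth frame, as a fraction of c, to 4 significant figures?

u ≈ 0.8524c

Compose boost 2: (0.406 + 0.422)/(1 + 0.406×0.422) = 0.8280/1.17133 = 0.706888
Compose boost 3: (0.366 + 0.706888)/(1 + 0.366×0.706888) = 1.07289/1.25872 = 0.8524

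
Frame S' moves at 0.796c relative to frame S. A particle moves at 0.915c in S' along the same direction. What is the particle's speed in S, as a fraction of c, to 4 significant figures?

u ≈ 0.9900c

Relativistic velocity addition: u = (u' + v)/(1 + u'v/c²)
= (0.915 + 0.796)/(1 + 0.915×0.796) = 1.711/1.72834 = 0.9900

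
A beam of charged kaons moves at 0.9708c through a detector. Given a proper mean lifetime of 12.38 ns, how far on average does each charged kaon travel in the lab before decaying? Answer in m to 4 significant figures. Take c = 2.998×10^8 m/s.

γ = 1/√(1 − 0.9708²) = 4.16857
Dilated lifetime: Δt = γτ₀ = 4.16857 × 12.38 ns = 51.6069 ns
d = vΔt = 0.9708c × 51.6069 ns = 2.91046×10^8 m/s × 5.16069×10^-8 s = 15.02 m

d ≈ 15.02 m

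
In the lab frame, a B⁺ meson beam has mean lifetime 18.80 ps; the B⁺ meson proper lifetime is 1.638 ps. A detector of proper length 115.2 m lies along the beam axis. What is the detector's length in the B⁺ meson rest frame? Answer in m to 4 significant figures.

L ≈ 10.04 m

Time dilation ⇒ γ = Δt/τ₀ = 18.80/1.638 = 11.4774
Length contraction: L = L₀/γ = 115.2/11.4774 = 10.04 m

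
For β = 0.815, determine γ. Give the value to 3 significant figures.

γ ≈ 1.73

γ = 1/√(1 − β²) = 1/√(1 − 0.815²) = 1/√(0.33578) = 1.73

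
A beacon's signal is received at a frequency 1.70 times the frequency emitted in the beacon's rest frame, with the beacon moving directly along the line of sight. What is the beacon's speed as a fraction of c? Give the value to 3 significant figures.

f_obs/f_src = √((1+β)/(1−β)) = 1.70  ⇒  (1+β)/(1−β) = 2.8900
β = |1 − D²|/(1 + D²) = |1 − 2.8900|/(1 + 2.8900) = 0.486

β ≈ 0.486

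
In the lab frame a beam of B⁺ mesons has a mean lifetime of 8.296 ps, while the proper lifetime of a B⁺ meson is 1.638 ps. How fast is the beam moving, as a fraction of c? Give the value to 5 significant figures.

γ = Δt/τ₀ = 8.296/1.638 = 5.064713
β = √(1 − 1/γ²) = √(1 − 1/5.064713²) = 0.98031

β ≈ 0.98031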